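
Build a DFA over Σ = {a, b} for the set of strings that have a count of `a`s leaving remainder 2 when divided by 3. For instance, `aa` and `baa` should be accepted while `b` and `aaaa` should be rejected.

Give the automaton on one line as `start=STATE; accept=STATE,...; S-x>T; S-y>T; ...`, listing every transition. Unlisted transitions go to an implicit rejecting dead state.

The only thing that matters is how many `a`s have appeared, reduced mod 3. Use one state per residue: S0 for 0, …, S2 for 2. Reading `a` moves to the next residue; anything else stays put. S2 is accepting.
With 3 states:
        a   b  
>  S0   S1  S0 
   S1   S2  S1 
 * S2   S0  S2 
(> = start, * = accepting)

start=S0; accept=S2; S0-a>S1; S0-b>S0; S1-a>S2; S1-b>S1; S2-a>S0; S2-b>S2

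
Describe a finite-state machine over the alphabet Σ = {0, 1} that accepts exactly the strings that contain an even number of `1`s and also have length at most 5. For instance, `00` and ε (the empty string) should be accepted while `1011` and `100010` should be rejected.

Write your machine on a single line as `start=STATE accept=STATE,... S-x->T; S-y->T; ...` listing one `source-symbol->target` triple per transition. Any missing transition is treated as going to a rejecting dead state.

start=S0; accept=S0,S1,S3,S5,S7,S9; S0-0->S1; S0-1->S2; S1-0->S3; S1-1->S4; S2-0->S4; S2-1->S3; S3-0->S5; S3-1->S6; S4-0->S6; S4-1->S5; S5-0->S7; S5-1->S8; S6-0->S8; S6-1->S7; S7-0->S9; S7-1->S10; S8-0->S10; S8-1->S9; S9-0->S11; S9-1->S12; S10-0->S12; S10-1->S11; S11-0->S11; S11-1->S12; S12-0->S12; S12-1->S11

Handle the two conditions separately and then intersect. One (2 states) tracks the count of `1`s modulo 2; the other (7 states) tracks the input length, saturating at 6. Each combined state is a pair, one component from each; accept when both components accept.
          0    1  
>* S0     S1   S2 
 * S1     S3   S4 
   S2     S4   S3 
 * S3     S5   S6 
   S4     S6   S5 
 * S5     S7   S8 
   S6     S8   S7 
 * S7     S9  S10 
   S8    S10   S9 
 * S9    S11  S12 
   S10   S12  S11 
   S11   S11  S12 
   S12   S12  S11 
(> = start, * = accepting)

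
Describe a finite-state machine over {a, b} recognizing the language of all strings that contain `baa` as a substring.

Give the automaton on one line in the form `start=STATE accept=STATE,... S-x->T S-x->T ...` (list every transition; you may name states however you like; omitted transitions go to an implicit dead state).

Track how much of `baa` has been matched so far: state q0 is no progress, q3 is the absorbing accept state reached once `baa` has occurred. Intermediate states record partial matches; on a mismatch, fall back to the longest reusable overlap.
4 states suffice.
        a   b  
>  q0   q0  q1 
   q1   q2  q1 
   q2   q3  q1 
 * q3   q3  q3 
(> = start, * = accepting)

start=q0 accept=q3 q0-a->q0 q0-b->q1 q1-a->q2 q1-b->q1 q2-a->q3 q2-b->q1 q3-a->q3 q3-b->q3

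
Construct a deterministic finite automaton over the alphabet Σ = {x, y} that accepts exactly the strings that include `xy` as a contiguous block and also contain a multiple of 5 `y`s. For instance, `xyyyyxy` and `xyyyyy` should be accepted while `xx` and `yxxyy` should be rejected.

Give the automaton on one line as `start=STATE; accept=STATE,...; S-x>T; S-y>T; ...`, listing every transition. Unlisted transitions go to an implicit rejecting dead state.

Build one automaton per condition and run them in lockstep. The first has 3 states tracking whether and how much of `xy` has been seen; the second has 5 states tracking the count of `y`s modulo 5. A product state is a pair (one from each), accepting exactly when both do. Equivalent product states are then merged.
          x    y  
>  q0     q1   q2 
   q1     q1   q3 
   q2     q3   q4 
   q3     q3   q5 
   q4     q5   q6 
   q5     q5   q7 
   q6     q7   q8 
   q7     q7   q9 
   q8     q9   q0 
   q9     q9  q10 
 * q10   q10   q3 
(> = start, * = accepting)

start=q0; accept=q10; q0-x>q1; q0-y>q2; q1-x>q1; q1-y>q3; q2-x>q3; q2-y>q4; q3-x>q3; q3-y>q5; q4-x>q5; q4-y>q6; q5-x>q5; q5-y>q7; q6-x>q7; q6-y>q8; q7-x>q7; q7-y>q9; q8-x>q9; q8-y>q0; q9-x>q9; q9-y>q10; q10-x>q10; q10-y>q3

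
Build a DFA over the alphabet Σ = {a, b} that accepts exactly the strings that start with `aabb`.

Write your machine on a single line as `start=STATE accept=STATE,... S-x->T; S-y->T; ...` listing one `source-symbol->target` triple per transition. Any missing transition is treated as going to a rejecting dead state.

Walk along `aabb` while the input agrees: from q0 take `a` to q1, and so on. Any deviation drops to the rejecting sink q5. Once q4 is reached the prefix is confirmed and every continuation is accepted.
6 states suffice.
        a   b  
>  q0   q1  q5 
   q1   q2  q5 
   q2   q5  q3 
   q3   q5  q4 
 * q4   q4  q4 
   q5   q5  q5 
(> = start, * = accepting)

start=q0; accept=q4; q0-a->q1; q0-b->q5; q1-a->q2; q1-b->q5; q2-a->q5; q2-b->q3; q3-a->q5; q3-b->q4; q4-a->q4; q4-b->q4; q5-a->q5; q5-b->q5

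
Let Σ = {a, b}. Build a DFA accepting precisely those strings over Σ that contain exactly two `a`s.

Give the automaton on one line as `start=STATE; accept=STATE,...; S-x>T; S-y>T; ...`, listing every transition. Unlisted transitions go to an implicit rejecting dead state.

start=q0; accept=q2; q0-a>q1; q0-b>q0; q1-a>q2; q1-b>q1; q2-a>q3; q2-b>q2; q3-a>q3; q3-b>q3

Only the number of `a`s matters, and only up to 3. Make a chain q0 → q1 → q2 → q3 advanced by each `a` (with q3 absorbing); every other symbol self-loops. The accepting set is {q2}.
        a   b  
>  q0   q1  q0 
   q1   q2  q1 
 * q2   q3  q2 
   q3   q3  q3 
(> = start, * = accepting)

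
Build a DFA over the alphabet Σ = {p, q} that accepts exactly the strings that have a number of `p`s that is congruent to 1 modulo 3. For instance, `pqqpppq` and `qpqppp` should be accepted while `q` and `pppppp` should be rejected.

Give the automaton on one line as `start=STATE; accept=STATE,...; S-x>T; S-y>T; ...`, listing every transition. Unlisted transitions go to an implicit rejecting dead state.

start=s0; accept=s1; s0-p>s1; s0-q>s0; s1-p>s2; s1-q>s1; s2-p>s0; s2-q>s2

The only thing that matters is how many `p`s have appeared, reduced mod 3. Use one state per residue: s0 for 0, …, s2 for 2. Reading `p` moves to the next residue; anything else stays put. s1 is accepting.
3 states suffice.
        p   q  
>  s0   s1  s0 
 * s1   s2  s1 
   s2   s0  s2 
(> = start, * = accepting)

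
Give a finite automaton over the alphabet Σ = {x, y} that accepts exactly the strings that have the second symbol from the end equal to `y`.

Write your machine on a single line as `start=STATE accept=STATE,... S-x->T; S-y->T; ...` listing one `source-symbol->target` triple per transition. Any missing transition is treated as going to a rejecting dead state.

Because acceptance depends on a position counted from the end, the machine has to buffer the most recent 2 symbols. Make each state the string of the last up-to-2 symbols read; on input `x` shift the window left and append `x`. Accept when the buffered window has length 2 and begins with `y`.
A 7-state machine:
        x   y  
>  s0   s1  s2 
   s1   s3  s4 
   s2   s5  s6 
   s3   s3  s4 
   s4   s5  s6 
 * s5   s3  s4 
 * s6   s5  s6 
(> = start, * = accepting)

start=s0; accept=s5,s6; s0-x->s1; s0-y->s2; s1-x->s3; s1-y->s4; s2-x->s5; s2-y->s6; s3-x->s3; s3-y->s4; s4-x->s5; s4-y->s6; s5-x->s3; s5-y->s4; s6-x->s5; s6-y->s6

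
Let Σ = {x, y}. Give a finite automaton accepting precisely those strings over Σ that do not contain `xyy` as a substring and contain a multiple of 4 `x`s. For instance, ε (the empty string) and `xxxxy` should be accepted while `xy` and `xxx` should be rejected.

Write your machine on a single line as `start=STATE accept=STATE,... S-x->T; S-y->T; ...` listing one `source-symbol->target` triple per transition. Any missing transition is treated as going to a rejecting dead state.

start=A; accept=A,H,K; A-x->B; A-y->A; B-x->C; B-y->D; C-x->E; C-y->F; D-x->C; D-y->G; E-x->H; E-y->I; F-x->E; F-y->J; G-x->J; G-y->G; H-x->B; H-y->K; I-x->H; I-y->L; J-x->L; J-y->J; K-x->B; K-y->M; L-x->M; L-y->L; M-x->G; M-y->M

Run two small machines in parallel and take their product. The first has 4 states tracking partial matches of the forbidden pattern `xyy`; the second has 4 states tracking the count of `x`s modulo 4. A product state is a pair (one from each), accepting exactly when both do.
       x  y 
>* A   B  A 
   B   C  D 
   C   E  F 
   D   C  G 
   E   H  I 
   F   E  J 
   G   J  G 
 * H   B  K 
   I   H  L 
   J   L  J 
 * K   B  M 
   L   M  L 
   M   G  M 
(> = start, * = accepting)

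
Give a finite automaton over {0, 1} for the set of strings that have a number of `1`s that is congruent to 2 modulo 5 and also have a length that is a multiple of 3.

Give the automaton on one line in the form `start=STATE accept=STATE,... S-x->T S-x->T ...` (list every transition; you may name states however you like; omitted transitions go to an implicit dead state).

Run two small machines in parallel and take their product. The first has 5 states tracking the count of `1`s modulo 5; the second has 3 states tracking the input length modulo 3. A product state is a pair (one from each), accepting exactly when both do.
With 15 states:
          0    1  
>  q0     q1   q2 
   q1     q3   q4 
   q2     q4   q5 
   q3     q0   q6 
   q4     q6   q7 
   q5     q7   q8 
   q6     q2   q9 
 * q7     q9  q10 
   q8    q10  q11 
   q9     q5  q12 
   q10   q12  q13 
   q11   q13   q3 
   q12    q8  q14 
   q13   q14   q0 
   q14   q11   q1 
(> = start, * = accepting)

start=q0 accept=q7 q0-0->q1 q0-1->q2 q1-0->q3 q1-1->q4 q2-0->q4 q2-1->q5 q3-0->q0 q3-1->q6 q4-0->q6 q4-1->q7 q5-0->q7 q5-1->q8 q6-0->q2 q6-1->q9 q7-0->q9 q7-1->q10 q8-0->q10 q8-1->q11 q9-0->q5 q9-1->q12 q10-0->q12 q10-1->q13 q11-0->q13 q11-1->q3 q12-0->q8 q12-1->q14 q13-0->q14 q13-1->q0 q14-0->q11 q14-1->q1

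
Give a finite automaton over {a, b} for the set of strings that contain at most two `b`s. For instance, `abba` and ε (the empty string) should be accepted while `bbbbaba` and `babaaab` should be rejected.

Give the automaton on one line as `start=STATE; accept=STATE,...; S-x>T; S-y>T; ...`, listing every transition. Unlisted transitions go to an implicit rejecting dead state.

start=s0; accept=s0,s1,s2; s0-a>s0; s0-b>s1; s1-a>s1; s1-b>s2; s2-a>s2; s2-b>s3; s3-a>s3; s3-b>s3

Only the number of `b`s matters, and only up to 3. Make a chain s0 → s1 → s2 → s3 advanced by each `b` (with s3 absorbing); every other symbol self-loops. The accepting set is {s0, s1, s2}.
        a   b  
>* s0   s0  s1 
 * s1   s1  s2 
 * s2   s2  s3 
   s3   s3  s3 
(> = start, * = accepting)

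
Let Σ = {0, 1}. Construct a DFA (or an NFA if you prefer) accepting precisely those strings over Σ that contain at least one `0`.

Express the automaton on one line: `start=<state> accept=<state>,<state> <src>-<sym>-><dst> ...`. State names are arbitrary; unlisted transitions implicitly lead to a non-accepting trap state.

start=A accept=B,C A-0->B A-1->A B-0->C B-1->B C-0->C C-1->C

Count `0`s, saturating at 2: state A means no `0` yet, B means one `0` seen, C means more than one. Each `0` increments (capped at C); other symbols loop. Accept from {B, C}.
A 3-state machine:
       0  1 
>  A   B  A 
 * B   C  B 
 * C   C  C 
(> = start, * = accepting)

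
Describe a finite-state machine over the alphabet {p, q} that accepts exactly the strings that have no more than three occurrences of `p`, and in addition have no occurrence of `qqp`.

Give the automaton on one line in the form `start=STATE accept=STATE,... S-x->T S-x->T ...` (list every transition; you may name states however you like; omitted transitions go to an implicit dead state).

start=A accept=A,B,C,D,E,F,G A-p->B A-q->C B-p->D B-q->E C-p->B C-q->F D-p->F D-q->G E-p->D E-q->F F-p->H F-q->F G-p->F G-q->F H-p->H H-q->H

Run two small machines in parallel and take their product. One (5 states) tracks the count of `p`s, saturating at 4; the other (4 states) tracks partial matches of the forbidden pattern `qqp`. Each combined state is a pair, one component from each; accept when both components accept. Equivalent product states are then merged.
With 8 states:
       p  q 
>* A   B  C 
 * B   D  E 
 * C   B  F 
 * D   F  G 
 * E   D  F 
 * F   H  F 
 * G   F  F 
   H   H  H 
(> = start, * = accepting)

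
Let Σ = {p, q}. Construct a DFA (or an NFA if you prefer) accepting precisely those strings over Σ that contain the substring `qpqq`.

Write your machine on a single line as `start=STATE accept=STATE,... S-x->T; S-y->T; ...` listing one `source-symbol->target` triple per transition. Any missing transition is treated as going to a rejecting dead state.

Track how much of `qpqq` has been matched so far: state S0 is no progress, S4 is the absorbing accept state reached once `qpqq` has occurred. Intermediate states record partial matches; on a mismatch, fall back to the longest reusable overlap.
5 states suffice.
        p   q  
>  S0   S0  S1 
   S1   S2  S1 
   S2   S0  S3 
   S3   S2  S4 
 * S4   S4  S4 
(> = start, * = accepting)

start=S0; accept=S4; S0-p->S0; S0-q->S1; S1-p->S2; S1-q->S1; S2-p->S0; S2-q->S3; S3-p->S2; S3-q->S4; S4-p->S4; S4-q->S4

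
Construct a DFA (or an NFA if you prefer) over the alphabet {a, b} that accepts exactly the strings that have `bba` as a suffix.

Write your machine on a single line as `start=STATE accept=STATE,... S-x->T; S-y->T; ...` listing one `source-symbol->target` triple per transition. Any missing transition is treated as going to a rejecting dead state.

Let each state record the length of the longest suffix of the input read so far that is also a prefix of `bba`. q1 means the last symbol is `b`; q2 means the last 2 symbols are `bb`; q3 means the last 3 symbols are `bba`. Accept only at q3, where the string currently ends in `bba`.
With 4 states:
        a   b  
>  q0   q0  q1 
   q1   q0  q2 
   q2   q3  q2 
 * q3   q0  q1 
(> = start, * = accepting)

start=q0; accept=q3; q0-a->q0; q0-b->q1; q1-a->q0; q1-b->q2; q2-a->q3; q2-b->q2; q3-a->q0; q3-b->q1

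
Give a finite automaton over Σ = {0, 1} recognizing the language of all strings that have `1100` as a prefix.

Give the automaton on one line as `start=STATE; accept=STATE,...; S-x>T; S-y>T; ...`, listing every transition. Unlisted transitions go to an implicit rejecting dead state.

Check the first 4 symbols one by one: s0 through s3 record how many have matched `1100` so far; any wrong symbol goes to the dead state s5. After all 4 match we enter the accepting sink s4.
A 6-state machine:
        0   1  
>  s0   s5  s1 
   s1   s5  s2 
   s2   s3  s5 
   s3   s4  s5 
 * s4   s4  s4 
   s5   s5  s5 
(> = start, * = accepting)

start=s0; accept=s4; s0-0>s5; s0-1>s1; s1-0>s5; s1-1>s2; s2-0>s3; s2-1>s5; s3-0>s4; s3-1>s5; s4-0>s4; s4-1>s4; s5-0>s5; s5-1>s5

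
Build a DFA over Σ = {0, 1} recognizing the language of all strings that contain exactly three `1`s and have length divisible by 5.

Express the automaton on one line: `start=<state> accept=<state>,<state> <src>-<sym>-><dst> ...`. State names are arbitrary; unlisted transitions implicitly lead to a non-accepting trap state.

start=S0 accept=S17 S0-0->S1 S0-1->S2 S1-0->S3 S1-1->S4 S2-0->S4 S2-1->S5 S3-0->S6 S3-1->S7 S4-0->S7 S4-1->S8 S5-0->S8 S5-1->S9 S6-0->S10 S6-1->S11 S7-0->S11 S7-1->S12 S8-0->S12 S8-1->S13 S9-0->S13 S9-1->S14 S10-0->S0 S10-1->S15 S11-0->S15 S11-1->S16 S12-0->S16 S12-1->S17 S13-0->S17 S13-1->S14 S14-0->S14 S14-1->S14 S15-0->S2 S15-1->S18 S16-0->S18 S16-1->S19 S17-0->S19 S17-1->S14 S18-0->S5 S18-1->S20 S19-0->S20 S19-1->S14 S20-0->S9 S20-1->S14

Build one automaton per condition and run them in lockstep. The first has 5 states tracking the count of `1`s, saturating at 4; the second has 5 states tracking the input length modulo 5. A product state is a pair (one from each), accepting exactly when both do. After merging equivalent states the machine shrinks.
          0    1  
>  S0     S1   S2 
   S1     S3   S4 
   S2     S4   S5 
   S3     S6   S7 
   S4     S7   S8 
   S5     S8   S9 
   S6    S10  S11 
   S7    S11  S12 
   S8    S12  S13 
   S9    S13  S14 
   S10    S0  S15 
   S11   S15  S16 
   S12   S16  S17 
   S13   S17  S14 
   S14   S14  S14 
   S15    S2  S18 
   S16   S18  S19 
 * S17   S19  S14 
   S18    S5  S20 
   S19   S20  S14 
   S20    S9  S14 
(> = start, * = accepting)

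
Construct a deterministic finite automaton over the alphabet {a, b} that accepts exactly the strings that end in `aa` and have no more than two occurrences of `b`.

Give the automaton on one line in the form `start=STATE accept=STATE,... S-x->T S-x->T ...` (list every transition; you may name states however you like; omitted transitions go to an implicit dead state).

start=S0 accept=S3,S6,S9 S0-a->S1 S0-b->S2 S1-a->S3 S1-b->S2 S2-a->S4 S2-b->S5 S3-a->S3 S3-b->S2 S4-a->S6 S4-b->S5 S5-a->S7 S5-b->S8 S6-a->S6 S6-b->S5 S7-a->S9 S7-b->S8 S8-a->S8 S8-b->S8 S9-a->S9 S9-b->S8

Handle the two conditions separately and then intersect. One (3 states) tracks how much of the suffix `aa` has currently been matched; the other (4 states) tracks the count of `b`s, saturating at 3. Each combined state is a pair, one component from each; accept when both components accept. After merging equivalent states the machine shrinks.
With 10 states:
        a   b  
>  S0   S1  S2 
   S1   S3  S2 
   S2   S4  S5 
 * S3   S3  S2 
   S4   S6  S5 
   S5   S7  S8 
 * S6   S6  S5 
   S7   S9  S8 
   S8   S8  S8 
 * S9   S9  S8 
(> = start, * = accepting)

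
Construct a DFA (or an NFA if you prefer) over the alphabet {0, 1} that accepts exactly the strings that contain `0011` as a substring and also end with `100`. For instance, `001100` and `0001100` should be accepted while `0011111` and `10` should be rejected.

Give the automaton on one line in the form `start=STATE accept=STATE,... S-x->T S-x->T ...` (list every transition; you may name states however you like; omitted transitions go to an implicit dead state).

Run two small machines in parallel and take their product. One (5 states) tracks whether and how much of `0011` has been seen; the other (4 states) tracks how much of the suffix `100` has currently been matched. Each combined state is a pair, one component from each; accept when both components accept. After merging equivalent states the machine shrinks.
8 states suffice.
        0   1  
>  S0   S1  S0 
   S1   S2  S0 
   S2   S2  S3 
   S3   S1  S4 
   S4   S5  S4 
   S5   S6  S4 
 * S6   S7  S4 
   S7   S7  S4 
(> = start, * = accepting)

start=S0 accept=S6 S0-0->S1 S0-1->S0 S1-0->S2 S1-1->S0 S2-0->S2 S2-1->S3 S3-0->S1 S3-1->S4 S4-0->S5 S4-1->S4 S5-0->S6 S5-1->S4 S6-0->S7 S6-1->S4 S7-0->S7 S7-1->S4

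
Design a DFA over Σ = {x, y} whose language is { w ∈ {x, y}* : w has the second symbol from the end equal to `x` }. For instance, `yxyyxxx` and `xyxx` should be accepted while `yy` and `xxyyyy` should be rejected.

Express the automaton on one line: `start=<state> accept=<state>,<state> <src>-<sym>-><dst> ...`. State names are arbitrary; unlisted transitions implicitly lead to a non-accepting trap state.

Because acceptance depends on a position counted from the end, the machine has to buffer the most recent 2 symbols. Make each state the string of the last up-to-2 symbols read; on input `x` shift the window left and append `x`. Accept when the buffered window has length 2 and begins with `x`.
With 7 states:
        x   y  
>  s0   s1  s2 
   s1   s3  s4 
   s2   s5  s6 
 * s3   s3  s4 
 * s4   s5  s6 
   s5   s3  s4 
   s6   s5  s6 
(> = start, * = accepting)

start=s0 accept=s3,s4 s0-x->s1 s0-y->s2 s1-x->s3 s1-y->s4 s2-x->s5 s2-y->s6 s3-x->s3 s3-y->s4 s4-x->s5 s4-y->s6 s5-x->s3 s5-y->s4 s6-x->s5 s6-y->s6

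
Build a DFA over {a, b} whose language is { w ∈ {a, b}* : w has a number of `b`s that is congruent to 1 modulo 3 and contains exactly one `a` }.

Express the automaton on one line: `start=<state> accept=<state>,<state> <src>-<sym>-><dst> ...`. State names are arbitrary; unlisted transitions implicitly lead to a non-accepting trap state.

start=q0 accept=q4 q0-a->q1 q0-b->q2 q1-a->q3 q1-b->q4 q2-a->q4 q2-b->q5 q3-a->q3 q3-b->q3 q4-a->q3 q4-b->q6 q5-a->q6 q5-b->q0 q6-a->q3 q6-b->q1

Run two small machines in parallel and take their product. One (3 states) tracks the count of `b`s modulo 3; the other (3 states) tracks the count of `a`s, saturating at 2. Each combined state is a pair, one component from each; accept when both components accept. After merging equivalent states the machine shrinks.
A 7-state machine:
        a   b  
>  q0   q1  q2 
   q1   q3  q4 
   q2   q4  q5 
   q3   q3  q3 
 * q4   q3  q6 
   q5   q6  q0 
   q6   q3  q1 
(> = start, * = accepting)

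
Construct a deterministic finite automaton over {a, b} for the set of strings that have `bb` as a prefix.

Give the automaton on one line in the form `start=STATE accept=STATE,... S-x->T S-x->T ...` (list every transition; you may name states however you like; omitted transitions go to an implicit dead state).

start=S0 accept=S2 S0-a->S3 S0-b->S1 S1-a->S3 S1-b->S2 S2-a->S2 S2-b->S2 S3-a->S3 S3-b->S3

Check the first 2 symbols one by one: S0 through S1 record how many have matched `bb` so far; any wrong symbol goes to the dead state S3. After all 2 match we enter the accepting sink S2.
With 4 states:
        a   b  
>  S0   S3  S1 
   S1   S3  S2 
 * S2   S2  S2 
   S3   S3  S3 
(> = start, * = accepting)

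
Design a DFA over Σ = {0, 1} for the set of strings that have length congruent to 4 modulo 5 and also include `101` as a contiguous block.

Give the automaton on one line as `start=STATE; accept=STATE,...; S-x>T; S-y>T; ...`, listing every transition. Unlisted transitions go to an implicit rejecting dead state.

Build one automaton per condition and run them in lockstep. The first has 5 states tracking the input length modulo 5; the second has 4 states tracking whether and how much of `101` has been seen. A product state is a pair (one from each), accepting exactly when both do.
A 20-state machine:
          0    1  
>  q0     q1   q2 
   q1     q3   q4 
   q2     q5   q4 
   q3     q6   q7 
   q4     q8   q7 
   q5     q6   q9 
   q6    q10  q11 
   q7    q12  q11 
   q8    q10  q13 
   q9    q13  q13 
   q10    q0  q14 
   q11   q15  q14 
   q12    q0  q16 
 * q13   q16  q16 
   q14   q17   q2 
   q15    q1  q18 
   q16   q18  q18 
   q17    q3  q19 
   q18   q19  q19 
   q19    q9   q9 
(> = start, * = accepting)

start=q0; accept=q13; q0-0>q1; q0-1>q2; q1-0>q3; q1-1>q4; q2-0>q5; q2-1>q4; q3-0>q6; q3-1>q7; q4-0>q8; q4-1>q7; q5-0>q6; q5-1>q9; q6-0>q10; q6-1>q11; q7-0>q12; q7-1>q11; q8-0>q10; q8-1>q13; q9-0>q13; q9-1>q13; q10-0>q0; q10-1>q14; q11-0>q15; q11-1>q14; q12-0>q0; q12-1>q16; q13-0>q16; q13-1>q16; q14-0>q17; q14-1>q2; q15-0>q1; q15-1>q18; q16-0>q18; q16-1>q18; q17-0>q3; q17-1>q19; q18-0>q19; q18-1>q19; q19-0>q9; q19-1>q9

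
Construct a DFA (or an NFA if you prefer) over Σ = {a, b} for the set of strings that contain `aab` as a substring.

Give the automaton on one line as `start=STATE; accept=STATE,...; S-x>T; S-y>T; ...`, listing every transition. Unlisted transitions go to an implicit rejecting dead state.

start=S0; accept=S3; S0-a>S1; S0-b>S0; S1-a>S2; S1-b>S0; S2-a>S2; S2-b>S3; S3-a>S3; S3-b>S3

Track how much of `aab` has been matched so far: state S0 is no progress, S3 is the absorbing accept state reached once `aab` has occurred. Intermediate states record partial matches; on a mismatch, fall back to the longest reusable overlap.
4 states suffice.
        a   b  
>  S0   S1  S0 
   S1   S2  S0 
   S2   S2  S3 
 * S3   S3  S3 
(> = start, * = accepting)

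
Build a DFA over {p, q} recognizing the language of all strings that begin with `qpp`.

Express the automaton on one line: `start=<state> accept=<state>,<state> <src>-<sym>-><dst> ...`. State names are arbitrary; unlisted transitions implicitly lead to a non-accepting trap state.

Check the first 3 symbols one by one: S0 through S2 record how many have matched `qpp` so far; any wrong symbol goes to the dead state S4. After all 3 match we enter the accepting sink S3.
With 5 states:
        p   q  
>  S0   S4  S1 
   S1   S2  S4 
   S2   S3  S4 
 * S3   S3  S3 
   S4   S4  S4 
(> = start, * = accepting)

start=S0 accept=S3 S0-p->S4 S0-q->S1 S1-p->S2 S1-q->S4 S2-p->S3 S2-q->S4 S3-p->S3 S3-q->S3 S4-p->S4 S4-q->S4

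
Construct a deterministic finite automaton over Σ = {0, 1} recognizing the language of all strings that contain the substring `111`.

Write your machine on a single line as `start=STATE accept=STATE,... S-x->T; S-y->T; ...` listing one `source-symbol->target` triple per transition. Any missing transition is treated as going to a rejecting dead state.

start=q0; accept=q3; q0-0->q0; q0-1->q1; q1-0->q0; q1-1->q2; q2-0->q0; q2-1->q3; q3-0->q3; q3-1->q3

Track how much of `111` has been matched so far: state q0 is no progress, q3 is the absorbing accept state reached once `111` has occurred. Intermediate states record partial matches; on a mismatch, fall back to the longest reusable overlap.
        0   1  
>  q0   q0  q1 
   q1   q0  q2 
   q2   q0  q3 
 * q3   q3  q3 
(> = start, * = accepting)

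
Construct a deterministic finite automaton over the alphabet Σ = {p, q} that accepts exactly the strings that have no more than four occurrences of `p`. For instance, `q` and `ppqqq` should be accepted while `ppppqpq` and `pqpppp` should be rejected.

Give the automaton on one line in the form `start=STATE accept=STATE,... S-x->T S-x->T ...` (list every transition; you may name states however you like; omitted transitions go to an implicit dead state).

start=S0 accept=S0,S1,S2,S3,S4 S0-p->S1 S0-q->S0 S1-p->S2 S1-q->S1 S2-p->S3 S2-q->S2 S3-p->S4 S3-q->S3 S4-p->S5 S4-q->S4 S5-p->S5 S5-q->S5

Only the number of `p`s matters, and only up to 5. Make a chain S0 → S1 → S2 → S3 → S4 → S5 advanced by each `p` (with S5 absorbing); every other symbol self-loops. The accepting set is {S0, S1, S2, S3, S4}.
6 states suffice.
        p   q  
>* S0   S1  S0 
 * S1   S2  S1 
 * S2   S3  S2 
 * S3   S4  S3 
 * S4   S5  S4 
   S5   S5  S5 
(> = start, * = accepting)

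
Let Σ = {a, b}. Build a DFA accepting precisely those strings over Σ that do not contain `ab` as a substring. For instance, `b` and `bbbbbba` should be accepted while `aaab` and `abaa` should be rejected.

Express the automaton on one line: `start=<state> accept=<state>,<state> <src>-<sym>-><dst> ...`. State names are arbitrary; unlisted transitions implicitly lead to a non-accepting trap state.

Track partial matches of the forbidden pattern `ab`. State S2 is a dead state reached once `ab` has occurred; every other state accepts. S0 means no part of `ab` is currently matched.
        a   b  
>* S0   S1  S0 
 * S1   S1  S2 
   S2   S2  S2 
(> = start, * = accepting)

start=S0 accept=S0,S1 S0-a->S1 S0-b->S0 S1-a->S1 S1-b->S2 S2-a->S2 S2-b->S2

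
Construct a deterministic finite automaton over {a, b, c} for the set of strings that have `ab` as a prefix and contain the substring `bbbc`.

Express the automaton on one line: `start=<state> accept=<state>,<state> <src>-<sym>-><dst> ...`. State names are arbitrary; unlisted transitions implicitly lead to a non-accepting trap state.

start=q0 accept=q11 q0-a->q1 q0-b->q2 q0-c->q3 q1-a->q3 q1-b->q4 q1-c->q3 q2-a->q3 q2-b->q5 q2-c->q3 q3-a->q3 q3-b->q2 q3-c->q3 q4-a->q6 q4-b->q7 q4-c->q6 q5-a->q3 q5-b->q8 q5-c->q3 q6-a->q6 q6-b->q4 q6-c->q6 q7-a->q6 q7-b->q9 q7-c->q6 q8-a->q3 q8-b->q8 q8-c->q10 q9-a->q6 q9-b->q9 q9-c->q11 q10-a->q10 q10-b->q10 q10-c->q10 q11-a->q11 q11-b->q11 q11-c->q11

Build one automaton per condition and run them in lockstep. One (4 states) tracks whether the input so far still matches the prefix `ab`; the other (5 states) tracks whether and how much of `bbbc` has been seen. Each combined state is a pair, one component from each; accept when both components accept.
With 12 states:
          a    b    c  
>  q0     q1   q2   q3 
   q1     q3   q4   q3 
   q2     q3   q5   q3 
   q3     q3   q2   q3 
   q4     q6   q7   q6 
   q5     q3   q8   q3 
   q6     q6   q4   q6 
   q7     q6   q9   q6 
   q8     q3   q8  q10 
   q9     q6   q9  q11 
   q10   q10  q10  q10 
 * q11   q11  q11  q11 
(> = start, * = accepting)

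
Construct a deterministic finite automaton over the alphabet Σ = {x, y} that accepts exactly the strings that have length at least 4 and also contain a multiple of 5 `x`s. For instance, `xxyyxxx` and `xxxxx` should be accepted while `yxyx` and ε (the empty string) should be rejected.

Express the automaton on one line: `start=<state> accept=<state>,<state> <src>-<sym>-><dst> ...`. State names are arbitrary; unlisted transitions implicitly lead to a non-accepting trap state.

start=A accept=O,P A-x->B A-y->C B-x->D B-y->E C-x->E C-y->F D-x->G D-y->H E-x->H E-y->I F-x->I F-y->J G-x->K G-y->L H-x->L H-y->M I-x->M I-y->N J-x->N J-y->O K-x->P K-y->Q L-x->Q L-y->R M-x->R M-y->S N-x->S N-y->T O-x->T O-y->P P-x->T P-y->P Q-x->P Q-y->Q R-x->Q R-y->R S-x->R S-y->S T-x->S T-y->T

Handle the two conditions separately and then intersect. One (6 states) tracks the input length, saturating at 5; the other (5 states) tracks the count of `x`s modulo 5. Each combined state is a pair, one component from each; accept when both components accept.
A 20-state machine:
       x  y 
>  A   B  C 
   B   D  E 
   C   E  F 
   D   G  H 
   E   H  I 
   F   I  J 
   G   K  L 
   H   L  M 
   I   M  N 
   J   N  O 
   K   P  Q 
   L   Q  R 
   M   R  S 
   N   S  T 
 * O   T  P 
 * P   T  P 
   Q   P  Q 
   R   Q  R 
   S   R  S 
   T   S  T 
(> = start, * = accepting)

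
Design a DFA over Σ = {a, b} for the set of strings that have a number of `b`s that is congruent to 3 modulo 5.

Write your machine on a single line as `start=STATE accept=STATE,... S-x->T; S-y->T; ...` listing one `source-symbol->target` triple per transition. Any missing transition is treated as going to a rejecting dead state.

start=S0; accept=S3; S0-a->S0; S0-b->S1; S1-a->S1; S1-b->S2; S2-a->S2; S2-b->S3; S3-a->S3; S3-b->S4; S4-a->S4; S4-b->S0

The only thing that matters is how many `b`s have appeared, reduced mod 5. Use one state per residue: S0 for 0, …, S4 for 4. Reading `b` moves to the next residue; anything else stays put. S3 is accepting.
5 states suffice.
        a   b  
>  S0   S0  S1 
   S1   S1  S2 
   S2   S2  S3 
 * S3   S3  S4 
   S4   S4  S0 
(> = start, * = accepting)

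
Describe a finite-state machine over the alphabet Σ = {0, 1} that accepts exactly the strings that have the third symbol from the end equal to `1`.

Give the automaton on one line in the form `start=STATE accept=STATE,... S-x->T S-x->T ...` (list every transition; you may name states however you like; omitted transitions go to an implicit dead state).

start=q0 accept=q11,q12,q13,q14 q0-0->q1 q0-1->q2 q1-0->q3 q1-1->q4 q2-0->q5 q2-1->q6 q3-0->q7 q3-1->q8 q4-0->q9 q4-1->q10 q5-0->q11 q5-1->q12 q6-0->q13 q6-1->q14 q7-0->q7 q7-1->q8 q8-0->q9 q8-1->q10 q9-0->q11 q9-1->q12 q10-0->q13 q10-1->q14 q11-0->q7 q11-1->q8 q12-0->q9 q12-1->q10 q13-0->q11 q13-1->q12 q14-0->q13 q14-1->q14

Because acceptance depends on a position counted from the end, the machine has to buffer the most recent 3 symbols. Make each state the string of the last up-to-3 symbols read; on input `x` shift the window left and append `x`. Accept when the buffered window has length 3 and begins with `1`.
          0    1  
>  q0     q1   q2 
   q1     q3   q4 
   q2     q5   q6 
   q3     q7   q8 
   q4     q9  q10 
   q5    q11  q12 
   q6    q13  q14 
   q7     q7   q8 
   q8     q9  q10 
   q9    q11  q12 
   q10   q13  q14 
 * q11    q7   q8 
 * q12    q9  q10 
 * q13   q11  q12 
 * q14   q13  q14 
(> = start, * = accepting)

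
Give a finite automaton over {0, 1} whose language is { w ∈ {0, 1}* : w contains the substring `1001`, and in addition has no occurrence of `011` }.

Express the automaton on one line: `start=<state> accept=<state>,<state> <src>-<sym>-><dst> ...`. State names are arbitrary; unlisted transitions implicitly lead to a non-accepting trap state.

Build one automaton per condition and run them in lockstep. The first has 5 states tracking whether and how much of `1001` has been seen; the second has 4 states tracking partial matches of the forbidden pattern `011`. A product state is a pair (one from each), accepting exactly when both do.
A 13-state machine:
          0    1  
>  s0     s1   s2 
   s1     s1   s3 
   s2     s4   s2 
   s3     s4   s5 
   s4     s6   s3 
   s5     s7   s5 
   s6     s1   s8 
   s7     s9   s5 
 * s8    s10  s11 
   s9    s12  s11 
 * s10   s10   s8 
   s11   s11  s11 
   s12   s12   s5 
(> = start, * = accepting)

start=s0 accept=s8,s10 s0-0->s1 s0-1->s2 s1-0->s1 s1-1->s3 s2-0->s4 s2-1->s2 s3-0->s4 s3-1->s5 s4-0->s6 s4-1->s3 s5-0->s7 s5-1->s5 s6-0->s1 s6-1->s8 s7-0->s9 s7-1->s5 s8-0->s10 s8-1->s11 s9-0->s12 s9-1->s11 s10-0->s10 s10-1->s8 s11-0->s11 s11-1->s11 s12-0->s12 s12-1->s5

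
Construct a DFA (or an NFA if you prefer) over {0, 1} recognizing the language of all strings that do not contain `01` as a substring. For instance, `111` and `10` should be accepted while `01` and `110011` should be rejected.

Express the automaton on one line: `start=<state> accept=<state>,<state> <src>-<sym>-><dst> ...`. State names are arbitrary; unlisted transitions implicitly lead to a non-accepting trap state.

Track partial matches of the forbidden pattern `01`. State C is a dead state reached once `01` has occurred; every other state accepts. A means no part of `01` is currently matched.
A 3-state machine:
       0  1 
>* A   B  A 
 * B   B  C 
   C   C  C 
(> = start, * = accepting)

start=A accept=A,B A-0->B A-1->A B-0->B B-1->C C-0->C C-1->C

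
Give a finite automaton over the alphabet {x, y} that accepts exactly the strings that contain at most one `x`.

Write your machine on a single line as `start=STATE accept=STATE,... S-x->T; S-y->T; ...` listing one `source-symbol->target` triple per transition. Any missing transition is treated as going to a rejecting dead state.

Only the number of `x`s matters, and only up to 2. Make a chain S0 → S1 → S2 advanced by each `x` (with S2 absorbing); every other symbol self-loops. The accepting set is {S0, S1}.
        x   y  
>* S0   S1  S0 
 * S1   S2  S1 
   S2   S2  S2 
(> = start, * = accepting)

start=S0; accept=S0,S1; S0-x->S1; S0-y->S0; S1-x->S2; S1-y->S1; S2-x->S2; S2-y->S2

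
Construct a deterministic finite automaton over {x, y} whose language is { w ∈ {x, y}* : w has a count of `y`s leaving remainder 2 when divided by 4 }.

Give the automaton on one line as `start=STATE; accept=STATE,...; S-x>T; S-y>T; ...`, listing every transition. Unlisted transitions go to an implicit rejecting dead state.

start=s0; accept=s2; s0-x>s0; s0-y>s1; s1-x>s1; s1-y>s2; s2-x>s2; s2-y>s3; s3-x>s3; s3-y>s0

Keep the running count of `y`s modulo 4: each `y` advances along the cycle s0 → s1 → s2 → s3 → s0 while other symbols loop. Accept at s2.
With 4 states:
        x   y  
>  s0   s0  s1 
   s1   s1  s2 
 * s2   s2  s3 
   s3   s3  s0 
(> = start, * = accepting)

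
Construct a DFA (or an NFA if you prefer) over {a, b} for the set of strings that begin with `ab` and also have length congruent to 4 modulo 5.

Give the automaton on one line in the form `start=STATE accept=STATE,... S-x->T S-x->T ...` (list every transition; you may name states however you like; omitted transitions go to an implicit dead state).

Build one automaton per condition and run them in lockstep. The first has 4 states tracking whether the input so far still matches the prefix `ab`; the second has 5 states tracking the input length modulo 5. A product state is a pair (one from each), accepting exactly when both do.
          a    b  
>  s0     s1   s2 
   s1     s3   s4 
   s2     s3   s3 
   s3     s5   s5 
   s4     s6   s6 
   s5     s7   s7 
   s6     s8   s8 
   s7     s9   s9 
 * s8    s10  s10 
   s9     s2   s2 
   s10   s11  s11 
   s11    s4   s4 
(> = start, * = accepting)

start=s0 accept=s8 s0-a->s1 s0-b->s2 s1-a->s3 s1-b->s4 s2-a->s3 s2-b->s3 s3-a->s5 s3-b->s5 s4-a->s6 s4-b->s6 s5-a->s7 s5-b->s7 s6-a->s8 s6-b->s8 s7-a->s9 s7-b->s9 s8-a->s10 s8-b->s10 s9-a->s2 s9-b->s2 s10-a->s11 s10-b->s11 s11-a->s4 s11-b->s4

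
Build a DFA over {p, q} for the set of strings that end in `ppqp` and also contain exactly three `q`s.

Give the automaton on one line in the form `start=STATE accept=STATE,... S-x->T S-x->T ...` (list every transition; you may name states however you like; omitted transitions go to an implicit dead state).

Handle the two conditions separately and then intersect. The first has 5 states tracking how much of the suffix `ppqp` has currently been matched; the second has 5 states tracking the count of `q`s, saturating at 4. A product state is a pair (one from each), accepting exactly when both do. Equivalent product states are then merged.
8 states suffice.
        p   q  
>  S0   S0  S1 
   S1   S1  S2 
   S2   S3  S4 
   S3   S5  S4 
   S4   S4  S4 
   S5   S5  S6 
   S6   S7  S4 
 * S7   S4  S4 
(> = start, * = accepting)

start=S0 accept=S7 S0-p->S0 S0-q->S1 S1-p->S1 S1-q->S2 S2-p->S3 S2-q->S4 S3-p->S5 S3-q->S4 S4-p->S4 S4-q->S4 S5-p->S5 S5-q->S6 S6-p->S7 S6-q->S4 S7-p->S4 S7-q->S4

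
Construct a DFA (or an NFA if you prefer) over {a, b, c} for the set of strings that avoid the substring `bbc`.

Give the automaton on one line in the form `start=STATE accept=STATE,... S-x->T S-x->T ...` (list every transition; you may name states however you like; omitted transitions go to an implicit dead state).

start=q0 accept=q0,q1,q2 q0-a->q0 q0-b->q1 q0-c->q0 q1-a->q0 q1-b->q2 q1-c->q0 q2-a->q0 q2-b->q2 q2-c->q3 q3-a->q3 q3-b->q3 q3-c->q3

This is the complement of 'contains `bbc`'. Use the same substring-matching states — q0 through q3 holding how much of `bbc` has just been matched — but flip the accepting set: everything except the trap q3 accepts.
4 states suffice.
        a   b   c  
>* q0   q0  q1  q0 
 * q1   q0  q2  q0 
 * q2   q0  q2  q3 
   q3   q3  q3  q3 
(> = start, * = accepting)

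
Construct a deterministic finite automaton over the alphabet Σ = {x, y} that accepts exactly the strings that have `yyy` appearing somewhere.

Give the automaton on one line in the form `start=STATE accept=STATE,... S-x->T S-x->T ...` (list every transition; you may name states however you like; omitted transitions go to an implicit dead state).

start=q0 accept=q3 q0-x->q0 q0-y->q1 q1-x->q0 q1-y->q2 q2-x->q0 q2-y->q3 q3-x->q3 q3-y->q3

States q0..q2 record the length of the longest prefix of `yyy` that matches the current input suffix. Reaching q3 means `yyy` has been seen, and we stay there forever. Accept from q3.
With 4 states:
        x   y  
>  q0   q0  q1 
   q1   q0  q2 
   q2   q0  q3 
 * q3   q3  q3 
(> = start, * = accepting)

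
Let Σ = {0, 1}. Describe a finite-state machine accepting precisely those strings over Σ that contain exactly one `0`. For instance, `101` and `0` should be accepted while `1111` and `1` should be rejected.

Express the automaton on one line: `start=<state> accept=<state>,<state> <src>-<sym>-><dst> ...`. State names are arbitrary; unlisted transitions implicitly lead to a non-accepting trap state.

Only the number of `0`s matters, and only up to 2. Make a chain S0 → S1 → S2 advanced by each `0` (with S2 absorbing); every other symbol self-loops. The accepting set is {S1}.
A 3-state machine:
        0   1  
>  S0   S1  S0 
 * S1   S2  S1 
   S2   S2  S2 
(> = start, * = accepting)

start=S0 accept=S1 S0-0->S1 S0-1->S0 S1-0->S2 S1-1->S1 S2-0->S2 S2-1->S2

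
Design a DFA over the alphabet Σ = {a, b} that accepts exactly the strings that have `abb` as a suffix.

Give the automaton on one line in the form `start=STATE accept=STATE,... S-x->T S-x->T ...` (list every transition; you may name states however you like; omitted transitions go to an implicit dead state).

Let each state record the length of the longest suffix of the input read so far that is also a prefix of `abb`. s1 means the last symbol is `a`; s2 means the last 2 symbols are `ab`; s3 means the last 3 symbols are `abb`. Accept only at s3, where the string currently ends in `abb`.
        a   b  
>  s0   s1  s0 
   s1   s1  s2 
   s2   s1  s3 
 * s3   s1  s0 
(> = start, * = accepting)

start=s0 accept=s3 s0-a->s1 s0-b->s0 s1-a->s1 s1-b->s2 s2-a->s1 s2-b->s3 s3-a->s1 s3-b->s0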